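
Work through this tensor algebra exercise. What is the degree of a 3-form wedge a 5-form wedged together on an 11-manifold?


The degree of a wedge product is the sum of the degrees of the individual forms.
Degrees: 3, 5
Total degree = 3 + 5 = 8

8


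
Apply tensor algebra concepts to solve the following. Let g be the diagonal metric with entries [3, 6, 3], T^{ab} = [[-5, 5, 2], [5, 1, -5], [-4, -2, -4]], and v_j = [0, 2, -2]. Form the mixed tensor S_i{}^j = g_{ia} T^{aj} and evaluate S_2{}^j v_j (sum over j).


Step 1: lower the first index. For a diagonal metric, g_{ia} T^{aj} = g_{ii} T^{ij} (no sum on i).
g_{22} = 6
S_2{}^1 = 6 * T^{21} = 6 * 5 = 30
S_2{}^2 = 6 * T^{22} = 6 * 1 = 6
S_2{}^3 = 6 * T^{23} = 6 * -5 = -30
Step 2: contract S_2{}^j with v_j.
S_2{}^1 * v_1 = 30 * 0 = 0
S_2{}^2 * v_2 = 6 * 2 = 12
S_2{}^3 * v_3 = -30 * -2 = 60
Result = 0 + 12 + 60 = 72

72


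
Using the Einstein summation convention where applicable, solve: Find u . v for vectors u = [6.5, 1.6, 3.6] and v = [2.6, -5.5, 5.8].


The inner product u . v = sum of u_i * v_i.
Term-by-term: 6.5 * 2.6, 1.6 * -5.5, 3.6 * 5.8
Products: 16.9, -8.8, 20.88
Sum = 16.9 + -8.8 + 20.88 = 28.98

28.98


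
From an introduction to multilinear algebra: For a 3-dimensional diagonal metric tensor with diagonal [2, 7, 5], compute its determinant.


For a diagonal metric, the determinant is the product of diagonal entries.
Diagonal entries: 2, 7, 5
det(g) = 2 * 7 * 5 = 70

70


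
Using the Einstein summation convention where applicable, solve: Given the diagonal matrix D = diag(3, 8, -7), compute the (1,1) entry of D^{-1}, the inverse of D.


For a diagonal matrix, the inverse has entries (D^{-1})_{ii} = 1/d_{ii}.
The diagonal entries are: d_{11} = 3, d_{22} = 8, d_{33} = -7
We need (D^{-1})_{11} = 1/d_{11} = 1/3 = 1/3

1/3


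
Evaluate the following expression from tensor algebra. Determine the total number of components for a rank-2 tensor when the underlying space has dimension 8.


The number of components of a rank-r tensor in d dimensions is d^r.
Here d = 8 and r = 2.
8^2 = 64

64


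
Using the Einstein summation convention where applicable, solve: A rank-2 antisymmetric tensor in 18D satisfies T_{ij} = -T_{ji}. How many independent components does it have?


An antisymmetric rank-2 tensor satisfies A_{ij} = -A_{ji}, so diagonal entries are zero.
The independent components are the upper-triangular entries: C(n, 2) = n(n-1)/2.
n = 18
C(18, 2) = 18 * 17 / 2 = 306 / 2 = 153

153


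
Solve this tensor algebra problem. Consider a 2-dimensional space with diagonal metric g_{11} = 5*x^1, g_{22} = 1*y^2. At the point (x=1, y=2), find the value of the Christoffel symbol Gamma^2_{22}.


For a diagonal metric, Gamma^k_{ij} = (1/2) g^{kk} (dg_{ik}/dx_j + dg_{jk}/dx_i - dg_{ij}/dx_k).
The metric is diagonal, so g_{ab} = 0 for a != b.
At the given point: g_{11} = 5, g_{22} = 4
g^{22} = 1/4
dg_{22}/dx_2 = dg_{22}/dx_2 = 4
dg_{22}/dx_2 = dg_{22}/dx_2 = 4
dg_{22}/dx_2 = dg_{22}/dx_2 = 4
Numerator = 4 + 4 - 4 = 4
Gamma^2_{22} = 4 / (2 * 4) = 1/2

1/2


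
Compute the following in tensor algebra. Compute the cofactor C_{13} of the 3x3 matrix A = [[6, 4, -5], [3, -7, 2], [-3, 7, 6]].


To find cofactor C_{13}, delete row 1 and column 3.
The resulting 2x2 submatrix is: [[3, -7], [-3, 7]]
Minor M_{13} = 3*7 - -7*-3
  = 21 - 21 = 0
Sign = (-1)^(1+3) = (-1)^4 = 1
Cofactor C_{13} = 1 * 0 = 0

0


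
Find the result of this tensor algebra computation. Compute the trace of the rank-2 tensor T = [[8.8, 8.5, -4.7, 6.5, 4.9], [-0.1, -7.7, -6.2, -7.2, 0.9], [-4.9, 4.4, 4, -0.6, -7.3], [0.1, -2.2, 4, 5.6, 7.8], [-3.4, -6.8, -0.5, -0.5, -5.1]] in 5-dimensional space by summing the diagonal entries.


The contraction (trace) of a rank-2 tensor is the sum of its diagonal elements.
Diagonal entries: A[1,1] = 8.8, A[2,2] = -7.7, A[3,3] = 4, A[4,4] = 5.6, A[5,5] = -5.1
Tr(A) = 8.8 + -7.7 + 4 + 5.6 + -5.1 = 5.6

5.6


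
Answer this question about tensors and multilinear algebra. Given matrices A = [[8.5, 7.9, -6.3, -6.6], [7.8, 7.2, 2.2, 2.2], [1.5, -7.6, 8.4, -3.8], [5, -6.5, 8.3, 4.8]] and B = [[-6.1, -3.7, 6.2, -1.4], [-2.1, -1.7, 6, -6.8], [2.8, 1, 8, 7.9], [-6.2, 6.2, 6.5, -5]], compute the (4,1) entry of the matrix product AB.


(AB)_{ij} = sum_k A_{ik} B_{kj}.
For i=4, j=1:
A_{41} * B_{11} = 5 * -6.1 = -30.5
A_{42} * B_{21} = -6.5 * -2.1 = 13.65
A_{43} * B_{31} = 8.3 * 2.8 = 23.24
A_{44} * B_{41} = 4.8 * -6.2 = -29.76
Sum = -30.5 + 13.65 + 23.24 + -29.76 = -23.37

-23.37


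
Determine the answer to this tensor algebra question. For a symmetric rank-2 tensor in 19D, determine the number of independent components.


A symmetric rank-2 tensor in d dimensions has d(d+1)/2 independent components.
d = 19
d(d+1)/2 = 19 * 20 / 2 = 380 / 2 = 190

190


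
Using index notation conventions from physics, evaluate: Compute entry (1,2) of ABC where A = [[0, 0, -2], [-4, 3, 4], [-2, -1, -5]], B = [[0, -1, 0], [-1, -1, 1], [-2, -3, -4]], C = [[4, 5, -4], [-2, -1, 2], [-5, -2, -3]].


(ABC)_{12} = sum_m (AB)_{1m} C_{m2}. First compute row 1 of AB.
(AB)_{11} = 0*0 + 0*-1 + -2*-2 = 4
(AB)_{12} = 0*-1 + 0*-1 + -2*-3 = 6
(AB)_{13} = 0*0 + 0*1 + -2*-4 = 8
Now contract with column 2 of C:
(AB)_{11} * C_{12} = 4 * 5 = 20
(AB)_{12} * C_{22} = 6 * -1 = -6
(AB)_{13} * C_{32} = 8 * -2 = -16
(ABC)_{12} = 20 + -6 + -16 = -2

-2


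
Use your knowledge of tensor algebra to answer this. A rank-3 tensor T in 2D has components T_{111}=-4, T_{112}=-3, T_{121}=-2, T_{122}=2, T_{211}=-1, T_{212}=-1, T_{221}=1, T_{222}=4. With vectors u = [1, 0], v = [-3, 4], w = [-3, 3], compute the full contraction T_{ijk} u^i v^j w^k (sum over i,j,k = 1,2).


S = sum over i,j,k of T_{ijk} u_i v_j w_k. Expanding all 8 terms:
T_{111}*u_1*v_1*w_1 = -4*1*-3*-3 = -36  (running total: -36)
T_{112}*u_1*v_1*w_2 = -3*1*-3*3 = 27  (running total: -9)
T_{121}*u_1*v_2*w_1 = -2*1*4*-3 = 24  (running total: 15)
T_{122}*u_1*v_2*w_2 = 2*1*4*3 = 24  (running total: 39)
T_{211}*u_2*v_1*w_1 = -1*0*-3*-3 = 0  (running total: 39)
T_{212}*u_2*v_1*w_2 = -1*0*-3*3 = 0  (running total: 39)
T_{221}*u_2*v_2*w_1 = 1*0*4*-3 = 0  (running total: 39)
T_{222}*u_2*v_2*w_2 = 4*0*4*3 = 0  (running total: 39)
S = 39

39


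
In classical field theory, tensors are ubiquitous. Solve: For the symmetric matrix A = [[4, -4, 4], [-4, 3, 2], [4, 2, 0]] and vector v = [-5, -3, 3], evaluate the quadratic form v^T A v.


First compute Av:
(Av)_1 = 4*-5 + -4*-3 + 4*3 = 4
(Av)_2 = -4*-5 + 3*-3 + 2*3 = 17
(Av)_3 = 4*-5 + 2*-3 + 0*3 = -26
Av = [4, 17, -26]
Then v^T (Av) = -5*4 + -3*17 + 3*-26
= -20 + -51 + -78 = -149

-149


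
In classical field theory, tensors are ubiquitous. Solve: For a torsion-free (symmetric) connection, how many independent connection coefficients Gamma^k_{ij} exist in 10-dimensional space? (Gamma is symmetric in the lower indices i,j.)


Christoffel symbols Gamma^k_{ij} are symmetric in i,j, so there are d * d(d+1)/2 independent symbols.
d = 10
d(d+1)/2 = 10 * 11 / 2 = 55
Total = 10 * 55 = 550

550


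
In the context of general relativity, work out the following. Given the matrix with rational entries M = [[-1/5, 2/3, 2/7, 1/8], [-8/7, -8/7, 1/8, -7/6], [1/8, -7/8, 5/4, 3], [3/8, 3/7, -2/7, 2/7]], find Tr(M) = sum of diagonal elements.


The trace is the sum of diagonal entries.
Diagonal: M[1,1] = -1/5, M[2,2] = -8/7, M[3,3] = 5/4, M[4,4] = 2/7
Tr(M) = -1/5 + -8/7 + 5/4 + 2/7
Computing step by step:
After adding M[1,1]: -1/5
After adding M[2,2]: -47/35
After adding M[3,3]: -13/140
After adding M[4,4]: 27/140
Tr(M) = 27/140

27/140


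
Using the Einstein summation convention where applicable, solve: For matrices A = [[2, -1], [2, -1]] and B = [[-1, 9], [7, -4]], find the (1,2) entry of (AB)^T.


(AB)^T_{ij} = (AB)_{ji} = sum_k A_{jk} B_{ki}.
For i=1, j=2 we need (AB)_{21}:
A_{21} * B_{11} = 2 * -1 = -2
A_{22} * B_{21} = -1 * 7 = -7
Sum = -2 + -7 = -9

-9


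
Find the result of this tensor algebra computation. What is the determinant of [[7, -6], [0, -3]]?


For a 2x2 matrix [[a, b], [c, d]], det = a*d - b*c.
a = 7, b = -6, c = 0, d = -3
a*d = 7 * -3 = -21
b*c = -6 * 0 = 0
det = -21 - 0 = -21

-21


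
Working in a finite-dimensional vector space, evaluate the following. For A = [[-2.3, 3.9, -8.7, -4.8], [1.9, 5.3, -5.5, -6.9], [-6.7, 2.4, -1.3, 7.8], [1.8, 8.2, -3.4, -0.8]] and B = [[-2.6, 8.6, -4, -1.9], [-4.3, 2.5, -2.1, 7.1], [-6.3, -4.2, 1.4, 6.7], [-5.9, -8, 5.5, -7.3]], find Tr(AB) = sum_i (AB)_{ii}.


Tr(AB) = sum_i (AB)_{ii} where (AB)_{ii} = sum_k A_{ik} B_{ki}.
(AB)_{11} = -2.3*-2.6 + 3.9*-4.3 + -8.7*-6.3 + -4.8*-5.9 = 72.34
(AB)_{22} = 1.9*8.6 + 5.3*2.5 + -5.5*-4.2 + -6.9*-8 = 107.89
(AB)_{33} = -6.7*-4 + 2.4*-2.1 + -1.3*1.4 + 7.8*5.5 = 62.84
(AB)_{44} = 1.8*-1.9 + 8.2*7.1 + -3.4*6.7 + -0.8*-7.3 = 37.86
Tr(AB) = 72.34 + 107.89 + 62.84 + 37.86 = 280.93

280.93


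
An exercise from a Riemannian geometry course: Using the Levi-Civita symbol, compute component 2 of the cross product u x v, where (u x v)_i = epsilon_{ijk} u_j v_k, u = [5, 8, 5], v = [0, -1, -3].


(u x v)_2 = sum_{j,k} epsilon_{2jk} u_j v_k. Only permutations of (1,2,3) contribute; the two non-zero terms are:
eps_{213} u_1 v_3 = -1 * 5 * -3 = 15
eps_{231} u_3 v_1 = 1 * 5 * 0 = 0
(u x v)_2 = 15

15


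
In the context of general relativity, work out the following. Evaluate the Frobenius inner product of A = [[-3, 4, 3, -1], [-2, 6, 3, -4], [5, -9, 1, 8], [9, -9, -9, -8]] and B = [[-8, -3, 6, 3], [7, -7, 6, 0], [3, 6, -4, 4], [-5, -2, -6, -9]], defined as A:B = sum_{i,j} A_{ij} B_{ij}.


A:B = sum over all i,j of A_{ij} * B_{ij}.
Row 1: -3*-8=24, 4*-3=-12, 3*6=18, -1*3=-3 => row sum = 27
Row 2: -2*7=-14, 6*-7=-42, 3*6=18, -4*0=0 => row sum = -38
Row 3: 5*3=15, -9*6=-54, 1*-4=-4, 8*4=32 => row sum = -11
Row 4: 9*-5=-45, -9*-2=18, -9*-6=54, -8*-9=72 => row sum = 99
Total = 27 + -38 + -11 + 99 = 77

77


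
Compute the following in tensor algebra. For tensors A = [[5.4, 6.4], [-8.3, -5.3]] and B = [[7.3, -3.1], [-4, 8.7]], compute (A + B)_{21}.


Tensor addition is component-wise: (A + B)_{ij} = A_{ij} + B_{ij}.
A_{21} = -8.3
B_{21} = -4
(A + B)_{21} = -8.3 + -4 = -12.3

-12.3


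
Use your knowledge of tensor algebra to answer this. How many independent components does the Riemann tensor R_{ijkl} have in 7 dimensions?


The Riemann tensor in d dimensions has d^2(d^2 - 1)/12 independent components.
d = 7, so d^2 = 49
d^2 - 1 = 48
d^2(d^2 - 1) = 49 * 48 = 2352
Divide by 12: 2352 / 12 = 196

196


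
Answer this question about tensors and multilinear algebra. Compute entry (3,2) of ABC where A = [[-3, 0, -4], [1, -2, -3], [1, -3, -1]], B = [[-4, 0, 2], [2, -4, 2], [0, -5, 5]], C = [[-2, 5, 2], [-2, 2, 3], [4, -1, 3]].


(ABC)_{32} = sum_m (AB)_{3m} C_{m2}. First compute row 3 of AB.
(AB)_{31} = 1*-4 + -3*2 + -1*0 = -10
(AB)_{32} = 1*0 + -3*-4 + -1*-5 = 17
(AB)_{33} = 1*2 + -3*2 + -1*5 = -9
Now contract with column 2 of C:
(AB)_{31} * C_{12} = -10 * 5 = -50
(AB)_{32} * C_{22} = 17 * 2 = 34
(AB)_{33} * C_{32} = -9 * -1 = 9
(ABC)_{32} = -50 + 34 + 9 = -7

-7


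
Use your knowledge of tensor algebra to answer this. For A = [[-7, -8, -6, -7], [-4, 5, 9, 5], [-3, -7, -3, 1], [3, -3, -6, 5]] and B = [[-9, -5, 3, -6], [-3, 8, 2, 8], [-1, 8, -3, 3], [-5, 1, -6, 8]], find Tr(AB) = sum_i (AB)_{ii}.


Tr(AB) = sum_i (AB)_{ii} where (AB)_{ii} = sum_k A_{ik} B_{ki}.
(AB)_{11} = -7*-9 + -8*-3 + -6*-1 + -7*-5 = 128
(AB)_{22} = -4*-5 + 5*8 + 9*8 + 5*1 = 137
(AB)_{33} = -3*3 + -7*2 + -3*-3 + 1*-6 = -20
(AB)_{44} = 3*-6 + -3*8 + -6*3 + 5*8 = -20
Tr(AB) = 128 + 137 + -20 + -20 = 225

225


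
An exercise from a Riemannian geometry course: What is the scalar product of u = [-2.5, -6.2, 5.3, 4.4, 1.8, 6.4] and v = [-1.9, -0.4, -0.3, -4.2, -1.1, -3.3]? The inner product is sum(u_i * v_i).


The inner product u . v = sum of u_i * v_i.
Term-by-term: -2.5 * -1.9, -6.2 * -0.4, 5.3 * -0.3, 4.4 * -4.2, 1.8 * -1.1, 6.4 * -3.3
Products: 4.75, 2.48, -1.59, -18.48, -1.98, -21.12
Sum = 4.75 + 2.48 + -1.59 + -18.48 + -1.98 + -21.12 = -35.94

-35.94


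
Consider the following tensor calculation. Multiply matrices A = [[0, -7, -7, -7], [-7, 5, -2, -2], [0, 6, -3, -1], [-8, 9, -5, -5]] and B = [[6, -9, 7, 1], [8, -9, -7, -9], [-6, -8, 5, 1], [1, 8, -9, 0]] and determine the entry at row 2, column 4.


(AB)_{ij} = sum_k A_{ik} B_{kj}.
For i=2, j=4:
A_{21} * B_{14} = -7 * 1 = -7
A_{22} * B_{24} = 5 * -9 = -45
A_{23} * B_{34} = -2 * 1 = -2
A_{24} * B_{44} = -2 * 0 = 0
Sum = -7 + -45 + -2 + 0 = -54

-54


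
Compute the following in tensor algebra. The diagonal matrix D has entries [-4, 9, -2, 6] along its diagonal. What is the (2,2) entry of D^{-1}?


For a diagonal matrix, the inverse has entries (D^{-1})_{ii} = 1/d_{ii}.
The diagonal entries are: d_{11} = -4, d_{22} = 9, d_{33} = -2, d_{44} = 6
We need (D^{-1})_{22} = 1/d_{22} = 1/9 = 1/9

1/9


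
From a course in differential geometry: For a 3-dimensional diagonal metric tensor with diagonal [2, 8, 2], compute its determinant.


For a diagonal metric, the determinant is the product of diagonal entries.
Diagonal entries: 2, 8, 2
det(g) = 2 * 8 * 2 = 32

32


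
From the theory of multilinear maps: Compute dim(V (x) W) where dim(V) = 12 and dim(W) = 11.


The dimension of a tensor product is the product of dimensions.
dim(V) = 12, dim(W) = 11
dim(V (x) W) = 12 * 11 = 132

132


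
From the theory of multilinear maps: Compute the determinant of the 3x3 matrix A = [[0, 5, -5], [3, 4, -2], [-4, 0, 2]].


Expanding along the first row, det(A) = a11*M_11 - a12*M_12 + a13*M_13, where M_1j is the (1,j) minor.
Minor M_11 = 4*2 - -2*0 = 8
Minor M_12 = 3*2 - -2*-4 = -2
Minor M_13 = 3*0 - 4*-4 = 16
det = 0*(8) - 5*(-2) + -5*(16)
    = 0 - -10 + -80
    = -70

-70


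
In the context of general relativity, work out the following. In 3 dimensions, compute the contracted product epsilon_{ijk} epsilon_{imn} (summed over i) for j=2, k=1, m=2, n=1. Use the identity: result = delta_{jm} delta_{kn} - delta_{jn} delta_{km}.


Using the identity: epsilon_{ijk} epsilon_{imn} = delta_{jm} delta_{kn} - delta_{jn} delta_{km}.
delta_{22} = 1
delta_{11} = 1
delta_{21} = 0
delta_{12} = 0
Result = 1 * 1 - 0 * 0 = 1 - 0 = 1

1


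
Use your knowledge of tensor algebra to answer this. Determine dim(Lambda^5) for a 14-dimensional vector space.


The dimension of the space of p-forms on an n-dimensional space is C(n, p).
n = 14, p = 5
C(14, 5) = 14! / (5! * 9!) = 2002

2002


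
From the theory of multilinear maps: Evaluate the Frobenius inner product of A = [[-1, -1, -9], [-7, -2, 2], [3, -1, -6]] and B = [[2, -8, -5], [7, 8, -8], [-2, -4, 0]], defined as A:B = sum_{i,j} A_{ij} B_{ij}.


A:B = sum over all i,j of A_{ij} * B_{ij}.
Row 1: -1*2=-2, -1*-8=8, -9*-5=45 => row sum = 51
Row 2: -7*7=-49, -2*8=-16, 2*-8=-16 => row sum = -81
Row 3: 3*-2=-6, -1*-4=4, -6*0=0 => row sum = -2
Total = 51 + -81 + -2 = -32

-32


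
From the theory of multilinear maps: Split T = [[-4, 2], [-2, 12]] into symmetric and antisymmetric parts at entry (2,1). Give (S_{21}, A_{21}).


T_{21} = -2
T_{12} = 2
S_{21} = (-2 + 2)/2 = 0/2 = 0
A_{21} = (-2 - 2)/2 = -4/2 = -2
Check: S + A = 0 + -2 = -2 = T_{21}.

(0, -2)


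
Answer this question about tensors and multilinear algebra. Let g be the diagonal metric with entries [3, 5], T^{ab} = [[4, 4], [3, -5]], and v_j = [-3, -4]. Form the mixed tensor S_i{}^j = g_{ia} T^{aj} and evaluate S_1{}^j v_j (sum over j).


Step 1: lower the first index. For a diagonal metric, g_{ia} T^{aj} = g_{ii} T^{ij} (no sum on i).
g_{11} = 3
S_1{}^1 = 3 * T^{11} = 3 * 4 = 12
S_1{}^2 = 3 * T^{12} = 3 * 4 = 12
Step 2: contract S_1{}^j with v_j.
S_1{}^1 * v_1 = 12 * -3 = -36
S_1{}^2 * v_2 = 12 * -4 = -48
Result = -36 + -48 = -84

-84


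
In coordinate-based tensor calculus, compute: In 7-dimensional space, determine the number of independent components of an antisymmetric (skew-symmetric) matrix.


An antisymmetric rank-2 tensor satisfies A_{ij} = -A_{ji}, so diagonal entries are zero.
The independent components are the upper-triangular entries: C(n, 2) = n(n-1)/2.
n = 7
C(7, 2) = 7 * 6 / 2 = 42 / 2 = 21

21


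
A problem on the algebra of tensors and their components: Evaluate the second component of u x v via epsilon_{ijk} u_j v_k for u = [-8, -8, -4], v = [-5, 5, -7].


(u x v)_2 = sum_{j,k} epsilon_{2jk} u_j v_k. Only permutations of (1,2,3) contribute; the two non-zero terms are:
eps_{213} u_1 v_3 = -1 * -8 * -7 = -56
eps_{231} u_3 v_1 = 1 * -4 * -5 = 20
(u x v)_2 = -36

-36


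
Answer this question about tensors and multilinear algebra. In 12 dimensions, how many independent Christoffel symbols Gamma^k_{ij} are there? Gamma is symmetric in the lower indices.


Christoffel symbols Gamma^k_{ij} are symmetric in i,j, so there are d * d(d+1)/2 independent symbols.
d = 12
d(d+1)/2 = 12 * 13 / 2 = 78
Total = 12 * 78 = 936

936


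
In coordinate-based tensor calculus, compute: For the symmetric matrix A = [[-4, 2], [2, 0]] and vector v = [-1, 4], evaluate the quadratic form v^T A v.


First compute Av:
(Av)_1 = -4*-1 + 2*4 = 12
(Av)_2 = 2*-1 + 0*4 = -2
Av = [12, -2]
Then v^T (Av) = -1*12 + 4*-2
= -12 + -8 = -20

-20


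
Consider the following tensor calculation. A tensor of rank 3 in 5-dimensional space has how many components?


The number of components of a rank-r tensor in d dimensions is d^r.
Here d = 5 and r = 3.
5^3 = 125

125


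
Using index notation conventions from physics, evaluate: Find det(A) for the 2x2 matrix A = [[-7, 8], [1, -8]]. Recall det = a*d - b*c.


For a 2x2 matrix [[a, b], [c, d]], det = a*d - b*c.
a = -7, b = 8, c = 1, d = -8
a*d = -7 * -8 = 56
b*c = 8 * 1 = 8
det = 56 - 8 = 48

48


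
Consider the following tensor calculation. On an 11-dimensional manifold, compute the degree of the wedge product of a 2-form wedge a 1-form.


The degree of a wedge product is the sum of the degrees of the individual forms.
Degrees: 2, 1
Total degree = 2 + 1 = 3

3


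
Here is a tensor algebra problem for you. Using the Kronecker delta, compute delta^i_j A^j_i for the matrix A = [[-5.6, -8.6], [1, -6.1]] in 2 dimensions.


The contraction (trace) of a rank-2 tensor is the sum of its diagonal elements.
Diagonal entries: A[1,1] = -5.6, A[2,2] = -6.1
Tr(A) = -5.6 + -6.1 = -11.7

-11.7


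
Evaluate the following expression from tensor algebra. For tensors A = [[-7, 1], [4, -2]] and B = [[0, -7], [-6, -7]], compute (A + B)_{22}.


Tensor addition is component-wise: (A + B)_{ij} = A_{ij} + B_{ij}.
A_{22} = -2
B_{22} = -7
(A + B)_{22} = -2 + -7 = -9

-9


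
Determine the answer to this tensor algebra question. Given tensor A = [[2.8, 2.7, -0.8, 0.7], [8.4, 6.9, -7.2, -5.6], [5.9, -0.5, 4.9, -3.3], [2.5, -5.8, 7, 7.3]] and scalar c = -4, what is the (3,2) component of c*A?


Scalar multiplication: (cA)_{ij} = c * A_{ij}.
c = -4
A_{32} = -0.5
(cA)_{32} = -4 * -0.5 = 2

2


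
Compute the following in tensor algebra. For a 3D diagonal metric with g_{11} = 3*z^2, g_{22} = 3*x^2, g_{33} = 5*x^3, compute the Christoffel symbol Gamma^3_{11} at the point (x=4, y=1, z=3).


For a diagonal metric, Gamma^k_{ij} = (1/2) g^{kk} (dg_{ik}/dx_j + dg_{jk}/dx_i - dg_{ij}/dx_k).
The metric is diagonal, so g_{ab} = 0 for a != b.
At the given point: g_{11} = 27, g_{22} = 48, g_{33} = 320
g^{33} = 1/320
dg_{13}/dx_1 = 0 (off-diagonal)
dg_{13}/dx_1 = 0 (off-diagonal)
dg_{11}/dx_3 = dg_{11}/dx_3 = 18
Numerator = 0 + 0 - 18 = -18
Gamma^3_{11} = -18 / (2 * 320) = -9/320

-9/320


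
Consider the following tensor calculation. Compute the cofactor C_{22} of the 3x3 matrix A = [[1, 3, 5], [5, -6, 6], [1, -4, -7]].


To find cofactor C_{22}, delete row 2 and column 2.
The resulting 2x2 submatrix is: [[1, 5], [1, -7]]
Minor M_{22} = 1*-7 - 5*1
  = -7 - 5 = -12
Sign = (-1)^(2+2) = (-1)^4 = 1
Cofactor C_{22} = 1 * -12 = -12

-12


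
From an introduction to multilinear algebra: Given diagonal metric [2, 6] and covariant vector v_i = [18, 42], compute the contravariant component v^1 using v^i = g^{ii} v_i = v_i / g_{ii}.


To raise an index with a diagonal metric: v^i = v_i / g_{ii}.
For index 1: v_1 = 18, g_{11} = 2
v^1 = 18 / 2 = 9

9


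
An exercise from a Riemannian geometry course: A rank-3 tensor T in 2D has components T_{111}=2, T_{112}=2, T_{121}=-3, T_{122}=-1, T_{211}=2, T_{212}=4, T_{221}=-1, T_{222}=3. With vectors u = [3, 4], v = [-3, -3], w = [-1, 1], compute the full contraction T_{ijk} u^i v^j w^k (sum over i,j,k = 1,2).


S = sum over i,j,k of T_{ijk} u_i v_j w_k. Expanding all 8 terms:
T_{111}*u_1*v_1*w_1 = 2*3*-3*-1 = 18  (running total: 18)
T_{112}*u_1*v_1*w_2 = 2*3*-3*1 = -18  (running total: 0)
T_{121}*u_1*v_2*w_1 = -3*3*-3*-1 = -27  (running total: -27)
T_{122}*u_1*v_2*w_2 = -1*3*-3*1 = 9  (running total: -18)
T_{211}*u_2*v_1*w_1 = 2*4*-3*-1 = 24  (running total: 6)
T_{212}*u_2*v_1*w_2 = 4*4*-3*1 = -48  (running total: -42)
T_{221}*u_2*v_2*w_1 = -1*4*-3*-1 = -12  (running total: -54)
T_{222}*u_2*v_2*w_2 = 3*4*-3*1 = -36  (running total: -90)
S = -90

-90


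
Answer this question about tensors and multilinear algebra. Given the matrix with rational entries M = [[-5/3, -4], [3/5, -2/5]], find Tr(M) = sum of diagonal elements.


The trace is the sum of diagonal entries.
Diagonal: M[1,1] = -5/3, M[2,2] = -2/5
Tr(M) = -5/3 + -2/5
Computing step by step:
After adding M[1,1]: -5/3
After adding M[2,2]: -31/15
Tr(M) = -31/15

-31/15


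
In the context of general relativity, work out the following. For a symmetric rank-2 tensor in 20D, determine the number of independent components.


A symmetric rank-2 tensor in d dimensions has d(d+1)/2 independent components.
d = 20
d(d+1)/2 = 20 * 21 / 2 = 420 / 2 = 210

210


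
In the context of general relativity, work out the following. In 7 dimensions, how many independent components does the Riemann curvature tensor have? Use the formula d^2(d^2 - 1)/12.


The Riemann tensor in d dimensions has d^2(d^2 - 1)/12 independent components.
d = 7, so d^2 = 49
d^2 - 1 = 48
d^2(d^2 - 1) = 49 * 48 = 2352
Divide by 12: 2352 / 12 = 196

196


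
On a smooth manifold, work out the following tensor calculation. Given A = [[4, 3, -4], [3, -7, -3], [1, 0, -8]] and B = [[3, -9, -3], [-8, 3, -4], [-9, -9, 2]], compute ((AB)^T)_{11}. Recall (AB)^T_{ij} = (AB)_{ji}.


(AB)^T_{ij} = (AB)_{ji} = sum_k A_{jk} B_{ki}.
For i=1, j=1 we need (AB)_{11}:
A_{11} * B_{11} = 4 * 3 = 12
A_{12} * B_{21} = 3 * -8 = -24
A_{13} * B_{31} = -4 * -9 = 36
Sum = 12 + -24 + 36 = 24

24


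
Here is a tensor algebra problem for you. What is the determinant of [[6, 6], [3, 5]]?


For a 2x2 matrix [[a, b], [c, d]], det = a*d - b*c.
a = 6, b = 6, c = 3, d = 5
a*d = 6 * 5 = 30
b*c = 6 * 3 = 18
det = 30 - 18 = 12

12


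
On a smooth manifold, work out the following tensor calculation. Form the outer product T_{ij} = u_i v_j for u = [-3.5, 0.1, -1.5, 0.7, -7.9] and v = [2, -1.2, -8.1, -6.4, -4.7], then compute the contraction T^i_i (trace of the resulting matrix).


The outer product gives T_{ij} = u_i v_j.
The trace (contraction) is Tr(T) = sum_i T_{ii} = sum_i u_i v_i.
Diagonal entries:
T_{11} = u_1 * v_1 = -3.5 * 2 = -7
T_{22} = u_2 * v_2 = 0.1 * -1.2 = -0.12
T_{33} = u_3 * v_3 = -1.5 * -8.1 = 12.15
T_{44} = u_4 * v_4 = 0.7 * -6.4 = -4.48
T_{55} = u_5 * v_5 = -7.9 * -4.7 = 37.13
Tr(T) = -7 + -0.12 + 12.15 + -4.48 + 37.13 = 37.68

37.68


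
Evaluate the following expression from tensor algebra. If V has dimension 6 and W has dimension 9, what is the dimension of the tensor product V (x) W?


The dimension of a tensor product is the product of dimensions.
dim(V) = 6, dim(W) = 9
dim(V (x) W) = 6 * 9 = 54

54


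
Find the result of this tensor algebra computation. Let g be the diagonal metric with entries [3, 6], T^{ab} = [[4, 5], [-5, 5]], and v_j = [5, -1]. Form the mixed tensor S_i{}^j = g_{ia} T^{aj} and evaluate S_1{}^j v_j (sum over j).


Step 1: lower the first index. For a diagonal metric, g_{ia} T^{aj} = g_{ii} T^{ij} (no sum on i).
g_{11} = 3
S_1{}^1 = 3 * T^{11} = 3 * 4 = 12
S_1{}^2 = 3 * T^{12} = 3 * 5 = 15
Step 2: contract S_1{}^j with v_j.
S_1{}^1 * v_1 = 12 * 5 = 60
S_1{}^2 * v_2 = 15 * -1 = -15
Result = 60 + -15 = 45

45


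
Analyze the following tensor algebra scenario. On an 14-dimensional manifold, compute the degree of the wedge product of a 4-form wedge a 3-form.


The degree of a wedge product is the sum of the degrees of the individual forms.
Degrees: 4, 3
Total degree = 4 + 3 = 7

7


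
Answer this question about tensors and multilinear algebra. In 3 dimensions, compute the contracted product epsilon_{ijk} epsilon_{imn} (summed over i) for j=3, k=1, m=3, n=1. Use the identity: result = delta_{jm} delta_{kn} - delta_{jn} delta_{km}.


Using the identity: epsilon_{ijk} epsilon_{imn} = delta_{jm} delta_{kn} - delta_{jn} delta_{km}.
delta_{33} = 1
delta_{11} = 1
delta_{31} = 0
delta_{13} = 0
Result = 1 * 1 - 0 * 0 = 1 - 0 = 1

1


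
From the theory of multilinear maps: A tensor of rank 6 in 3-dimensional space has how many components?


The number of components of a rank-r tensor in d dimensions is d^r.
Here d = 3 and r = 6.
3^6 = 729

729


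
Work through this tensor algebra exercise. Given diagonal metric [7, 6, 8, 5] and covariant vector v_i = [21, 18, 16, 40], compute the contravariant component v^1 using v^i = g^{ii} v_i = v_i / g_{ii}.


To raise an index with a diagonal metric: v^i = v_i / g_{ii}.
For index 1: v_1 = 21, g_{11} = 7
v^1 = 21 / 7 = 3

3


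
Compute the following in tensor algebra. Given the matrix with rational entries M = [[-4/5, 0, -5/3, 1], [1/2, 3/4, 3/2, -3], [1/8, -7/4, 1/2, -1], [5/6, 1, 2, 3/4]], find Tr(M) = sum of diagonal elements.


The trace is the sum of diagonal entries.
Diagonal: M[1,1] = -4/5, M[2,2] = 3/4, M[3,3] = 1/2, M[4,4] = 3/4
Tr(M) = -4/5 + 3/4 + 1/2 + 3/4
Computing step by step:
After adding M[1,1]: -4/5
After adding M[2,2]: -1/20
After adding M[3,3]: 9/20
After adding M[4,4]: 6/5
Tr(M) = 6/5

6/5


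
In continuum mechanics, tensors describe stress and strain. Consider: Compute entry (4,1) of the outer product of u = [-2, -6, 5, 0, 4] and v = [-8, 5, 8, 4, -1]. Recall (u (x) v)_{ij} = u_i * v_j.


The outer product entry T_{ij} = u_i * v_j.
We need i=4, j=1.
u_4 = 0, v_1 = -8
T_{4,1} = 0 * -8 = 0

0


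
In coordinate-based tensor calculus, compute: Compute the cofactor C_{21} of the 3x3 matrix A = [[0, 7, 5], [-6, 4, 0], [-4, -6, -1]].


To find cofactor C_{21}, delete row 2 and column 1.
The resulting 2x2 submatrix is: [[7, 5], [-6, -1]]
Minor M_{21} = 7*-1 - 5*-6
  = -7 - -30 = 23
Sign = (-1)^(2+1) = (-1)^3 = -1
Cofactor C_{21} = -1 * 23 = -23

-23


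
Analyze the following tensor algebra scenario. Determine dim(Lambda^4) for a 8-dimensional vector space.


The dimension of the space of p-forms on an n-dimensional space is C(n, p).
n = 8, p = 4
C(8, 4) = 8! / (4! * 4!) = 70

70


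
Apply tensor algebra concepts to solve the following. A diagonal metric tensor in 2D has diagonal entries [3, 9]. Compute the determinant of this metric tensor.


For a diagonal metric, the determinant is the product of diagonal entries.
Diagonal entries: 3, 9
det(g) = 3 * 9 = 27

27


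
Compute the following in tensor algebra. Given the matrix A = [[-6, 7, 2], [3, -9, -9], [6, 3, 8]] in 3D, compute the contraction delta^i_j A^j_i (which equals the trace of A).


The contraction (trace) of a rank-2 tensor is the sum of its diagonal elements.
Diagonal entries: A[1,1] = -6, A[2,2] = -9, A[3,3] = 8
Tr(A) = -6 + -9 + 8 = -7

-7


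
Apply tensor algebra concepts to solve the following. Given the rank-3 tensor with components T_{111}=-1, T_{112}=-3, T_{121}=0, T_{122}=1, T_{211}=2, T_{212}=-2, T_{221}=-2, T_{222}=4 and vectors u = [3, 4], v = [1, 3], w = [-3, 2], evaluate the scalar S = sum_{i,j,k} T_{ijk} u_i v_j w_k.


S = sum over i,j,k of T_{ijk} u_i v_j w_k. Expanding all 8 terms:
T_{111}*u_1*v_1*w_1 = -1*3*1*-3 = 9  (running total: 9)
T_{112}*u_1*v_1*w_2 = -3*3*1*2 = -18  (running total: -9)
T_{121}*u_1*v_2*w_1 = 0*3*3*-3 = 0  (running total: -9)
T_{122}*u_1*v_2*w_2 = 1*3*3*2 = 18  (running total: 9)
T_{211}*u_2*v_1*w_1 = 2*4*1*-3 = -24  (running total: -15)
T_{212}*u_2*v_1*w_2 = -2*4*1*2 = -16  (running total: -31)
T_{221}*u_2*v_2*w_1 = -2*4*3*-3 = 72  (running total: 41)
T_{222}*u_2*v_2*w_2 = 4*4*3*2 = 96  (running total: 137)
S = 137

137


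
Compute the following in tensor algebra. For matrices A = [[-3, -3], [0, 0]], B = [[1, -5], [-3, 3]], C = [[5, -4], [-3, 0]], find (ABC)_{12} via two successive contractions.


(ABC)_{12} = sum_m (AB)_{1m} C_{m2}. First compute row 1 of AB.
(AB)_{11} = -3*1 + -3*-3 = 6
(AB)_{12} = -3*-5 + -3*3 = 6
Now contract with column 2 of C:
(AB)_{11} * C_{12} = 6 * -4 = -24
(AB)_{12} * C_{22} = 6 * 0 = 0
(ABC)_{12} = -24 + 0 = -24

-24


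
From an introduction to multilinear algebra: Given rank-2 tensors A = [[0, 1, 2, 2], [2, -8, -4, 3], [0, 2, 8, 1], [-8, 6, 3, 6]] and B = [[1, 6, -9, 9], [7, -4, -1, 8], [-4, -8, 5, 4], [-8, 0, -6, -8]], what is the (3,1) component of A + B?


Tensor addition is component-wise: (A + B)_{ij} = A_{ij} + B_{ij}.
A_{31} = 0
B_{31} = -4
(A + B)_{31} = 0 + -4 = -4

-4


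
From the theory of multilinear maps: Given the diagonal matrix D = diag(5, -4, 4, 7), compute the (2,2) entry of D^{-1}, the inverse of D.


For a diagonal matrix, the inverse has entries (D^{-1})_{ii} = 1/d_{ii}.
The diagonal entries are: d_{11} = 5, d_{22} = -4, d_{33} = 4, d_{44} = 7
We need (D^{-1})_{22} = 1/d_{22} = 1/-4 = -1/4

-1/4


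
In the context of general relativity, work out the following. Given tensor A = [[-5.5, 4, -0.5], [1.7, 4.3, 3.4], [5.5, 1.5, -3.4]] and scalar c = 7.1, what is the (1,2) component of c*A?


Scalar multiplication: (cA)_{ij} = c * A_{ij}.
c = 7.1
A_{12} = 4
(cA)_{12} = 7.1 * 4 = 28.4

28.4


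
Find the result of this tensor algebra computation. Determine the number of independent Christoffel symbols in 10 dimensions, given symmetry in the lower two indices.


Christoffel symbols Gamma^k_{ij} are symmetric in i,j, so there are d * d(d+1)/2 independent symbols.
d = 10
d(d+1)/2 = 10 * 11 / 2 = 55
Total = 10 * 55 = 550

550


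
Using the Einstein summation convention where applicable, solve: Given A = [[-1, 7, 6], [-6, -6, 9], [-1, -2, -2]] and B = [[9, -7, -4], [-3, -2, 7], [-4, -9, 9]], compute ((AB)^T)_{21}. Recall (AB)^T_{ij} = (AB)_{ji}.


(AB)^T_{ij} = (AB)_{ji} = sum_k A_{jk} B_{ki}.
For i=2, j=1 we need (AB)_{12}:
A_{11} * B_{12} = -1 * -7 = 7
A_{12} * B_{22} = 7 * -2 = -14
A_{13} * B_{32} = 6 * -9 = -54
Sum = 7 + -14 + -54 = -61

-61


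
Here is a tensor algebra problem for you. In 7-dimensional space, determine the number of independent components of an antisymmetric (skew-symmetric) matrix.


An antisymmetric rank-2 tensor satisfies A_{ij} = -A_{ji}, so diagonal entries are zero.
The independent components are the upper-triangular entries: C(n, 2) = n(n-1)/2.
n = 7
C(7, 2) = 7 * 6 / 2 = 42 / 2 = 21

21


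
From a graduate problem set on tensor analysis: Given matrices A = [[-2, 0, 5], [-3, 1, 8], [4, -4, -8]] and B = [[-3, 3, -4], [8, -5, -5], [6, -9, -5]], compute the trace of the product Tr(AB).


Tr(AB) = sum_i (AB)_{ii} where (AB)_{ii} = sum_k A_{ik} B_{ki}.
(AB)_{11} = -2*-3 + 0*8 + 5*6 = 36
(AB)_{22} = -3*3 + 1*-5 + 8*-9 = -86
(AB)_{33} = 4*-4 + -4*-5 + -8*-5 = 44
Tr(AB) = 36 + -86 + 44 = -6

-6


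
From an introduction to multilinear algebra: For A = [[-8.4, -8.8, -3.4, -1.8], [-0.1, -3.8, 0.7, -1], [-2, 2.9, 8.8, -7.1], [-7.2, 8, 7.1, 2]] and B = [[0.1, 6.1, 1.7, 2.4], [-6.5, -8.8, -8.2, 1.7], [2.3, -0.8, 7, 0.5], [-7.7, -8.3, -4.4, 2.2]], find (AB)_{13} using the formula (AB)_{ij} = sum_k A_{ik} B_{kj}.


(AB)_{ij} = sum_k A_{ik} B_{kj}.
For i=1, j=3:
A_{11} * B_{13} = -8.4 * 1.7 = -14.28
A_{12} * B_{23} = -8.8 * -8.2 = 72.16
A_{13} * B_{33} = -3.4 * 7 = -23.8
A_{14} * B_{43} = -1.8 * -4.4 = 7.92
Sum = -14.28 + 72.16 + -23.8 + 7.92 = 42

42


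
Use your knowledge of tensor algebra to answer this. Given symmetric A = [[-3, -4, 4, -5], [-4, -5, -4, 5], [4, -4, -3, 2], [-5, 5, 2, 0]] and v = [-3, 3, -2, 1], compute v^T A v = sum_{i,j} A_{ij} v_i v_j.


First compute Av:
(Av)_1 = -3*-3 + -4*3 + 4*-2 + -5*1 = -16
(Av)_2 = -4*-3 + -5*3 + -4*-2 + 5*1 = 10
(Av)_3 = 4*-3 + -4*3 + -3*-2 + 2*1 = -16
(Av)_4 = -5*-3 + 5*3 + 2*-2 + 0*1 = 26
Av = [-16, 10, -16, 26]
Then v^T (Av) = -3*-16 + 3*10 + -2*-16 + 1*26
= 48 + 30 + 32 + 26 = 136

136


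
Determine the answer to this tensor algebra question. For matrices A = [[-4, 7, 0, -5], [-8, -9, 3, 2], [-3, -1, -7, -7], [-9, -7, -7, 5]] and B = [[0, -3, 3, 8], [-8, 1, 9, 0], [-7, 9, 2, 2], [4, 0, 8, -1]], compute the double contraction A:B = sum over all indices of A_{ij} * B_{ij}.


A:B = sum over all i,j of A_{ij} * B_{ij}.
Row 1: -4*0=0, 7*-3=-21, 0*3=0, -5*8=-40 => row sum = -61
Row 2: -8*-8=64, -9*1=-9, 3*9=27, 2*0=0 => row sum = 82
Row 3: -3*-7=21, -1*9=-9, -7*2=-14, -7*2=-14 => row sum = -16
Row 4: -9*4=-36, -7*0=0, -7*8=-56, 5*-1=-5 => row sum = -97
Total = -61 + 82 + -16 + -97 = -92

-92


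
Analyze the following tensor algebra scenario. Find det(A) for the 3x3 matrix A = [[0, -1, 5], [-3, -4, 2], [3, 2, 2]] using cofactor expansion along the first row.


Expanding along the first row, det(A) = a11*M_11 - a12*M_12 + a13*M_13, where M_1j is the (1,j) minor.
Minor M_11 = -4*2 - 2*2 = -12
Minor M_12 = -3*2 - 2*3 = -12
Minor M_13 = -3*2 - -4*3 = 6
det = 0*(-12) - -1*(-12) + 5*(6)
    = 0 - 12 + 30
    = 18

18


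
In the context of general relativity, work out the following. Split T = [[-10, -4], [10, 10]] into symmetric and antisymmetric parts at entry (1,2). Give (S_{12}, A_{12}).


T_{12} = -4
T_{21} = 10
S_{12} = (-4 + 10)/2 = 6/2 = 3
A_{12} = (-4 - 10)/2 = -14/2 = -7
Check: S + A = 3 + -7 = -4 = T_{12}.

(3, -7)


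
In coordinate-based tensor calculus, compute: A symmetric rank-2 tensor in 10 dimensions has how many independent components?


A symmetric rank-2 tensor in d dimensions has d(d+1)/2 independent components.
d = 10
d(d+1)/2 = 10 * 11 / 2 = 110 / 2 = 55

55


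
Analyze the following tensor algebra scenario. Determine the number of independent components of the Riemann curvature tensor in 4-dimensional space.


The Riemann tensor in d dimensions has d^2(d^2 - 1)/12 independent components.
d = 4, so d^2 = 16
d^2 - 1 = 15
d^2(d^2 - 1) = 16 * 15 = 240
Divide by 12: 240 / 12 = 20

20


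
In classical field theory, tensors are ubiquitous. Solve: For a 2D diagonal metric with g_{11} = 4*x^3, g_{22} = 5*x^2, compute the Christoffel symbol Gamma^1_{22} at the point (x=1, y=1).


For a diagonal metric, Gamma^k_{ij} = (1/2) g^{kk} (dg_{ik}/dx_j + dg_{jk}/dx_i - dg_{ij}/dx_k).
The metric is diagonal, so g_{ab} = 0 for a != b.
At the given point: g_{11} = 4, g_{22} = 5
g^{11} = 1/4
dg_{21}/dx_2 = 0 (off-diagonal)
dg_{21}/dx_2 = 0 (off-diagonal)
dg_{22}/dx_1 = dg_{22}/dx_1 = 10
Numerator = 0 + 0 - 10 = -10
Gamma^1_{22} = -10 / (2 * 4) = -5/4

-5/4


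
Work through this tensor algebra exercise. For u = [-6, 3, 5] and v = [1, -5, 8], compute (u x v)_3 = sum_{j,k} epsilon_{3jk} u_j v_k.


(u x v)_3 = sum_{j,k} epsilon_{3jk} u_j v_k. Only permutations of (1,2,3) contribute; the two non-zero terms are:
eps_{312} u_1 v_2 = 1 * -6 * -5 = 30
eps_{321} u_2 v_1 = -1 * 3 * 1 = -3
(u x v)_3 = 27

27


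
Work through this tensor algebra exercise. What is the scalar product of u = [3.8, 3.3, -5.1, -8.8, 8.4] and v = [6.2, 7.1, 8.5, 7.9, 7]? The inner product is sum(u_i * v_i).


The inner product u . v = sum of u_i * v_i.
Term-by-term: 3.8 * 6.2, 3.3 * 7.1, -5.1 * 8.5, -8.8 * 7.9, 8.4 * 7
Products: 23.56, 23.43, -43.35, -69.52, 58.8
Sum = 23.56 + 23.43 + -43.35 + -69.52 + 58.8 = -7.08

-7.08


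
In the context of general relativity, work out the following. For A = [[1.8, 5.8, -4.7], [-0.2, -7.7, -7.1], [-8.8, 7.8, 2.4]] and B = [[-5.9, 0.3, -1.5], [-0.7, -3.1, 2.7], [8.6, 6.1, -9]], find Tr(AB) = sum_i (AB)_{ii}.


Tr(AB) = sum_i (AB)_{ii} where (AB)_{ii} = sum_k A_{ik} B_{ki}.
(AB)_{11} = 1.8*-5.9 + 5.8*-0.7 + -4.7*8.6 = -55.1
(AB)_{22} = -0.2*0.3 + -7.7*-3.1 + -7.1*6.1 = -19.5
(AB)_{33} = -8.8*-1.5 + 7.8*2.7 + 2.4*-9 = 12.66
Tr(AB) = -55.1 + -19.5 + 12.66 = -61.94

-61.94


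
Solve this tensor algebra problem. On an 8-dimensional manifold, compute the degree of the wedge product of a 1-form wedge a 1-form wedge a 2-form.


The degree of a wedge product is the sum of the degrees of the individual forms.
Degrees: 1, 1, 2
Total degree = 1 + 1 + 2 = 4

4


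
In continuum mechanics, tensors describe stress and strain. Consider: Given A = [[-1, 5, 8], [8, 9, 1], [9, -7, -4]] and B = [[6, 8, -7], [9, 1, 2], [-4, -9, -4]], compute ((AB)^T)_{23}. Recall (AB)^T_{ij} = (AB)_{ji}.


(AB)^T_{ij} = (AB)_{ji} = sum_k A_{jk} B_{ki}.
For i=2, j=3 we need (AB)_{32}:
A_{31} * B_{12} = 9 * 8 = 72
A_{32} * B_{22} = -7 * 1 = -7
A_{33} * B_{32} = -4 * -9 = 36
Sum = 72 + -7 + 36 = 101

101


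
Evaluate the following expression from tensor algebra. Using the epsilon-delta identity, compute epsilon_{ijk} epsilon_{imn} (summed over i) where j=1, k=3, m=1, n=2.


Using the identity: epsilon_{ijk} epsilon_{imn} = delta_{jm} delta_{kn} - delta_{jn} delta_{km}.
delta_{11} = 1
delta_{32} = 0
delta_{12} = 0
delta_{31} = 0
Result = 1 * 0 - 0 * 0 = 0 - 0 = 0

0


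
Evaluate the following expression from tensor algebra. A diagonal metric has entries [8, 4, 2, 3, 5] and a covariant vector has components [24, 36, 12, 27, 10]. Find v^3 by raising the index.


To raise an index with a diagonal metric: v^i = v_i / g_{ii}.
For index 3: v_3 = 12, g_{33} = 2
v^3 = 12 / 2 = 6

6


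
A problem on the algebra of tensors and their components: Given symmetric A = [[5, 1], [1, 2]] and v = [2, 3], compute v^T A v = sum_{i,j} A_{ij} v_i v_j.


First compute Av:
(Av)_1 = 5*2 + 1*3 = 13
(Av)_2 = 1*2 + 2*3 = 8
Av = [13, 8]
Then v^T (Av) = 2*13 + 3*8
= 26 + 24 = 50

50


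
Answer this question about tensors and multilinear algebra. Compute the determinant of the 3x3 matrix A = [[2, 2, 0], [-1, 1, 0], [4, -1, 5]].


Expanding along the first row, det(A) = a11*M_11 - a12*M_12 + a13*M_13, where M_1j is the (1,j) minor.
Minor M_11 = 1*5 - 0*-1 = 5
Minor M_12 = -1*5 - 0*4 = -5
Minor M_13 = -1*-1 - 1*4 = -3
det = 2*(5) - 2*(-5) + 0*(-3)
    = 10 - -10 + 0
    = 20

20


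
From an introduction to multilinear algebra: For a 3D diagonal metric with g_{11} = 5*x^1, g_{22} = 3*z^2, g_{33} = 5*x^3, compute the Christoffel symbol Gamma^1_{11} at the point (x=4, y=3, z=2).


For a diagonal metric, Gamma^k_{ij} = (1/2) g^{kk} (dg_{ik}/dx_j + dg_{jk}/dx_i - dg_{ij}/dx_k).
The metric is diagonal, so g_{ab} = 0 for a != b.
At the given point: g_{11} = 20, g_{22} = 12, g_{33} = 320
g^{11} = 1/20
dg_{11}/dx_1 = dg_{11}/dx_1 = 5
dg_{11}/dx_1 = dg_{11}/dx_1 = 5
dg_{11}/dx_1 = dg_{11}/dx_1 = 5
Numerator = 5 + 5 - 5 = 5
Gamma^1_{11} = 5 / (2 * 20) = 1/8

1/8


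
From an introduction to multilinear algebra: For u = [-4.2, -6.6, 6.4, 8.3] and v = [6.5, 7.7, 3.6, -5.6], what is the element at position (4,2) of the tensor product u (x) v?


The outer product entry T_{ij} = u_i * v_j.
We need i=4, j=2.
u_4 = 8.3, v_2 = 7.7
T_{4,2} = 8.3 * 7.7 = 63.91

63.91


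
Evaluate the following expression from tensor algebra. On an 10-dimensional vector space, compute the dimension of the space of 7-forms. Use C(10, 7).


The dimension of the space of p-forms on an n-dimensional space is C(n, p).
n = 10, p = 7
C(10, 7) = 10! / (7! * 3!) = 120

120


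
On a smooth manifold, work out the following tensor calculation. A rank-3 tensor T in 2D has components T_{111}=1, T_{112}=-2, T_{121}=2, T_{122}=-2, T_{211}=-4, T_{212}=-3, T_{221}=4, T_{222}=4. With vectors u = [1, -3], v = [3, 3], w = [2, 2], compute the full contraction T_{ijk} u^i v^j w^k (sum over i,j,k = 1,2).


S = sum over i,j,k of T_{ijk} u_i v_j w_k. Expanding all 8 terms:
T_{111}*u_1*v_1*w_1 = 1*1*3*2 = 6  (running total: 6)
T_{112}*u_1*v_1*w_2 = -2*1*3*2 = -12  (running total: -6)
T_{121}*u_1*v_2*w_1 = 2*1*3*2 = 12  (running total: 6)
T_{122}*u_1*v_2*w_2 = -2*1*3*2 = -12  (running total: -6)
T_{211}*u_2*v_1*w_1 = -4*-3*3*2 = 72  (running total: 66)
T_{212}*u_2*v_1*w_2 = -3*-3*3*2 = 54  (running total: 120)
T_{221}*u_2*v_2*w_1 = 4*-3*3*2 = -72  (running total: 48)
T_{222}*u_2*v_2*w_2 = 4*-3*3*2 = -72  (running total: -24)
S = -24

-24
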